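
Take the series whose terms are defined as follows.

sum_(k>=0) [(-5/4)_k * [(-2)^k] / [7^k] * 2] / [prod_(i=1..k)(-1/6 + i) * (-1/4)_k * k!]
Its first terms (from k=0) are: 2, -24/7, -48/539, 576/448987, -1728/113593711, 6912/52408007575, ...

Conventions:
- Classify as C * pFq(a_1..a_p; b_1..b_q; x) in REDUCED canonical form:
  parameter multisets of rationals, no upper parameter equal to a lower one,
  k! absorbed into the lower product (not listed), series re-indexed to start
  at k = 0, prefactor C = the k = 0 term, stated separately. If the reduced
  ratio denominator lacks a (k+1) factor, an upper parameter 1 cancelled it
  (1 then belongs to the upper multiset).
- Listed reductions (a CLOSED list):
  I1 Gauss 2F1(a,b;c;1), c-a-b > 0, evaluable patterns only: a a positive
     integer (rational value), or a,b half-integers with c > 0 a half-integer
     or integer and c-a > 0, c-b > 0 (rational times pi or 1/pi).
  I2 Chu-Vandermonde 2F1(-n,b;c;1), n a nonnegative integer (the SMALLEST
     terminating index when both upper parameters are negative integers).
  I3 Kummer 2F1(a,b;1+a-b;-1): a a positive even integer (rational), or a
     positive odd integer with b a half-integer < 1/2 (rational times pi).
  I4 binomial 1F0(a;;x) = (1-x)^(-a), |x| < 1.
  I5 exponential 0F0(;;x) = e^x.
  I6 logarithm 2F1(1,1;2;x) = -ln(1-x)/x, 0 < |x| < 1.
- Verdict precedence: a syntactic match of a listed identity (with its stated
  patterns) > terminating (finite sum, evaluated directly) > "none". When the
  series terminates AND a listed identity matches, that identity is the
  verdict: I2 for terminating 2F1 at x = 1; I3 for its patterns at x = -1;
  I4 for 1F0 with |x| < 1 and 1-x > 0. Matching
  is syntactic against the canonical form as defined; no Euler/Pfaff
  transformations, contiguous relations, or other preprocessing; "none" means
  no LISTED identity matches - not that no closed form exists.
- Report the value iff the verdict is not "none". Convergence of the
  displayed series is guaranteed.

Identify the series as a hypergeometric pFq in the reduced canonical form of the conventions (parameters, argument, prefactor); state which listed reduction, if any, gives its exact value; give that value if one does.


The series (x = -2/7) is 1F2: upper {-5/4}, lower {-1/4, 5/6}, prefactor 2. Verdict: none. No listed pattern accepts 1F2(-5/4; -1/4, 5/6; -2/7).

Key step: from the first term 2: the two geometric factors (prefactor 2) combine into one argument.
Consecutive-term ratio: r(k) = (-2/7) * (k-5/4) / [(k-1/4) (k+5/6) (k+1)] - rational in k, leading ratio (-2/7); with t_0 = 2, classification follows.


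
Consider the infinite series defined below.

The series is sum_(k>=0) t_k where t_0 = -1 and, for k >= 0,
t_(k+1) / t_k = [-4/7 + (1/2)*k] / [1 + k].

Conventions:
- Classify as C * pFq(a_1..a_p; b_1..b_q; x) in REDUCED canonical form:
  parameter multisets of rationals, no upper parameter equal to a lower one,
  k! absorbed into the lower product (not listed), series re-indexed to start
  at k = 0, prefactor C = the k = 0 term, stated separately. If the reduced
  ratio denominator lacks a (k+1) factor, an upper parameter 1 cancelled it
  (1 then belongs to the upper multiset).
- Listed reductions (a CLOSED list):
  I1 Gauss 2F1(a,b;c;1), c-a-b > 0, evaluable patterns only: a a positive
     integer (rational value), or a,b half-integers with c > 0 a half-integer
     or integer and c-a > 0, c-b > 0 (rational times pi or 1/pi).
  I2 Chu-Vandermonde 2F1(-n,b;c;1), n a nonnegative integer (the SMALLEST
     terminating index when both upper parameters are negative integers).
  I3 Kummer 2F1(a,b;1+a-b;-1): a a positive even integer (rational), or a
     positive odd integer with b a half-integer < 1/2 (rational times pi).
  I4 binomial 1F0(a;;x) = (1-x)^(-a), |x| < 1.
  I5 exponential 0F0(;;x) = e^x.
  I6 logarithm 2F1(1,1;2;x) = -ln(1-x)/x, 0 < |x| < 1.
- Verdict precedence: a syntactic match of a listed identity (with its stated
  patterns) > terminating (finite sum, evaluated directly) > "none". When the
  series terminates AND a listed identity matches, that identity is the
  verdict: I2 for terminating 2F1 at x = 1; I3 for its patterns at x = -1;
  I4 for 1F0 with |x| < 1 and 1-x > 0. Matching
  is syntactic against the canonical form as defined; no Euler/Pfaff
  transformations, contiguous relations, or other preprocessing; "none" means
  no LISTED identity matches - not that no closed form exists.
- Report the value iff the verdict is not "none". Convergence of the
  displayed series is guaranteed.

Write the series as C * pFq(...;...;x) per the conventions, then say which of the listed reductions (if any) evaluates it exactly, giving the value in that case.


Structural cue: t_0 being -1, the expanded ratio factors over Q; C = -1, x = 1/2, roots give parameters.
Term ratio: r(k) = (1/2) * (k-8/7) / [(k+1)] - rational; roots negated = parameters, x = (1/2), C = -1.

The series (x = 1/2) is 1F0: upper {-8/7}, lower {-}, prefactor -1. Verdict: the binomial series (I4) fires (the 1F0 binomial series: exponent 8/7, x = 1/2). Hence: (-1) * (1/2)^(8/7).


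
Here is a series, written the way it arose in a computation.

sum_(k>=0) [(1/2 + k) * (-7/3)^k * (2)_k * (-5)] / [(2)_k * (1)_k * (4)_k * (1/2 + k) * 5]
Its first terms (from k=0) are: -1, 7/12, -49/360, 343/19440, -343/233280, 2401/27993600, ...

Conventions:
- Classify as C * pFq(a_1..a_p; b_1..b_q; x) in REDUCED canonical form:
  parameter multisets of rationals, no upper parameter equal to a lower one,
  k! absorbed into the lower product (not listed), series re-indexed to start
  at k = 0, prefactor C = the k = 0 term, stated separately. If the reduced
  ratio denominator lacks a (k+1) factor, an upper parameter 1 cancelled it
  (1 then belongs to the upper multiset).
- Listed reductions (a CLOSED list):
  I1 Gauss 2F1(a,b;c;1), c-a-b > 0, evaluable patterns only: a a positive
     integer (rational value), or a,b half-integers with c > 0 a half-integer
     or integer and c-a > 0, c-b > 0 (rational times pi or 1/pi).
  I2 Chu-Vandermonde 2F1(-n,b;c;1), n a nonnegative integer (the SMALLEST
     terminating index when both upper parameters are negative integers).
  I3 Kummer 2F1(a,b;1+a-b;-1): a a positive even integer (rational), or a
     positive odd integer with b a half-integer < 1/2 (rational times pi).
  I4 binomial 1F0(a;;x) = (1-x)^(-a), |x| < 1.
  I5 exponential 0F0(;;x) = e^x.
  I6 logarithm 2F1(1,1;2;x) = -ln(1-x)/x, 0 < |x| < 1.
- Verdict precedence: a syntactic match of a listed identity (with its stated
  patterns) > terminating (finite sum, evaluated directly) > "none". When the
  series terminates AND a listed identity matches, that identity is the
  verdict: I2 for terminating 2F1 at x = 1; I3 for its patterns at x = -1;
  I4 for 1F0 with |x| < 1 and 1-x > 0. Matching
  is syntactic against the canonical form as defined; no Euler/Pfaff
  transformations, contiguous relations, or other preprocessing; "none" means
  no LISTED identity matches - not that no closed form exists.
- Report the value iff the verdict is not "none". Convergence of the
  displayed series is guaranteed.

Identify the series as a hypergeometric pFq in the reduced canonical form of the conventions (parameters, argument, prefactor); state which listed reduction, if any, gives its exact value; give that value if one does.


Classification (C = -1): 0F1 with upper {-}, lower {4}, argument x = -7/3. Verdict: no listed reduction: x = -7/3 and upper {-} fail every I1-I6 pattern.

Structural cue: t_0 being -1, striking the common factor k + 1/2 reduces the term (C = -1, x = -7/3).
Term ratio: r(k) = (-7/3) * 1 / [(k+4) (k+1)] ; factor over Q: parameters, x = (-7/3), and C = -1.


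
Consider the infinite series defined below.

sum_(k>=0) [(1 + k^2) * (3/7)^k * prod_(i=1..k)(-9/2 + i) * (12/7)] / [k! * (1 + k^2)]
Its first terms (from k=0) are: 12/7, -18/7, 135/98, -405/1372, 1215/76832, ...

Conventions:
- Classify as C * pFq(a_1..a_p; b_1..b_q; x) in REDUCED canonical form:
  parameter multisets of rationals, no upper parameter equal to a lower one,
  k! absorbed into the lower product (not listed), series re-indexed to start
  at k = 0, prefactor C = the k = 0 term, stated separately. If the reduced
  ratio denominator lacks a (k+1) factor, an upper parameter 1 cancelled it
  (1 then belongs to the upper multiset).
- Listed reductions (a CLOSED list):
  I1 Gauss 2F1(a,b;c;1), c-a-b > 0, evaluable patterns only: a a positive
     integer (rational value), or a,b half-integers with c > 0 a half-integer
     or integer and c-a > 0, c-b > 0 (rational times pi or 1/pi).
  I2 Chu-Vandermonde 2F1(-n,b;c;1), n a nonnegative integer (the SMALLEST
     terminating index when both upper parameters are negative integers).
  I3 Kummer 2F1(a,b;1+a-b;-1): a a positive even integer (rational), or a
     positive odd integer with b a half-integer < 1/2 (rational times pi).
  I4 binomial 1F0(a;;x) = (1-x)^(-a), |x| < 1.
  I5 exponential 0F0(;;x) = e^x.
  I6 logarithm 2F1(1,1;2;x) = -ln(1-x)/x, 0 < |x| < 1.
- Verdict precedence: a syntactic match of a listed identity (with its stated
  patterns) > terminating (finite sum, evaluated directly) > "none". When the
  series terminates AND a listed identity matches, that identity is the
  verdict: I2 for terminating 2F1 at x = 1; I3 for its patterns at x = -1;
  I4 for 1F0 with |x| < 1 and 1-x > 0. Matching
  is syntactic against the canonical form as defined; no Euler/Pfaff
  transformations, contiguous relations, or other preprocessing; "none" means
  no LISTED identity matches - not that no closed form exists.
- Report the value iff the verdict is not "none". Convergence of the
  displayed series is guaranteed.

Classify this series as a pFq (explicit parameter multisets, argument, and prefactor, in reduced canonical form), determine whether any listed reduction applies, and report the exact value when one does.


This is 12/7 * 1F0(-7/2; -; 3/7) in reduced canonical form. Verdict: the binomial series (I4) fires (the 1F0 binomial series: exponent 7/2, x = 3/7). Exact value: (12/7) * (4/7)^(7/2).

Key observation: from the first term 12/7: the factor k^2 + 1 cancels (top and bottom), leaving prefactor 12/7.
Adjacent-term ratio: r(k) = (3/7) * (k-7/2) / [(k+1)] - rational in k, leading ratio (3/7); with t_0 = 12/7, classification follows.


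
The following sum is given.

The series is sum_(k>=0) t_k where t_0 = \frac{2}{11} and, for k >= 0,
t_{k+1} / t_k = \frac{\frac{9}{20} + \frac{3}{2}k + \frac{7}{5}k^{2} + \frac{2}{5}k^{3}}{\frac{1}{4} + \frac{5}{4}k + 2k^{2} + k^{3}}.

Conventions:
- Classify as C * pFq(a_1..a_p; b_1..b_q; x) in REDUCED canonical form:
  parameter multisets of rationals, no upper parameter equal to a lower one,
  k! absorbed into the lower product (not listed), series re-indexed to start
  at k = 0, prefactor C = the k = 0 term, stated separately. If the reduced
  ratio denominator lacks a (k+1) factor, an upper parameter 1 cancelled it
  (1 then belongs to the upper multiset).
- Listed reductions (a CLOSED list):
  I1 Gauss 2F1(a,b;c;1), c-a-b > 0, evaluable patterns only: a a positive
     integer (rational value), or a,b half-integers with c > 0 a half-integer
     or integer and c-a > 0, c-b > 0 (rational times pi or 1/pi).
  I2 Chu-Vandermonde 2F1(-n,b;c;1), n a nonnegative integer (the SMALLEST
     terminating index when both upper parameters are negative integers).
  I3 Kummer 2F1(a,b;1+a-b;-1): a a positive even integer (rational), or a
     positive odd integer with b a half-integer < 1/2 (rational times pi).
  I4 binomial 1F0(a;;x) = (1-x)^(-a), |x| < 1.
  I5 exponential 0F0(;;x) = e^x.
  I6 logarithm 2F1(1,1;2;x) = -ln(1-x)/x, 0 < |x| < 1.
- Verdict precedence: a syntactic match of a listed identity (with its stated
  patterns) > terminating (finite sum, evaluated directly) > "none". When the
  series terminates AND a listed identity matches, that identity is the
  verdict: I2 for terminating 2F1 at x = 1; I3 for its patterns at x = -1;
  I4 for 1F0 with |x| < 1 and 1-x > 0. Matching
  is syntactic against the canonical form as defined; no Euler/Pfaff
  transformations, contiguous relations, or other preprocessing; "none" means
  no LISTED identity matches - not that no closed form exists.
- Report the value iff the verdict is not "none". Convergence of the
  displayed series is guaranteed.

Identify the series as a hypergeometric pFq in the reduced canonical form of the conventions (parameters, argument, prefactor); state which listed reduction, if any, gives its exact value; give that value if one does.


Prefactor \frac{2}{11}, argument \frac{2}{5}: 2F1 with upper {\frac{3}{2}, \frac{3}{2}} over lower {\frac{1}{2}}. Verdict: none here - no I1-I6 shape fits x = \frac{2}{5} with lower {\frac{1}{2}}.

Key step: t_0 being \frac{2}{11}, cancel k + 1/2 from the displayed ratio first; then C = 2/11.
Ratio: r(k) = \frac{2}{5} * (k+\frac{3}{2}) (k+\frac{3}{2}) / [(k+\frac{1}{2}) (k+1)] - rational in k, leading ratio \frac{2}{5}; with t_0 = \frac{2}{11}, classification follows.


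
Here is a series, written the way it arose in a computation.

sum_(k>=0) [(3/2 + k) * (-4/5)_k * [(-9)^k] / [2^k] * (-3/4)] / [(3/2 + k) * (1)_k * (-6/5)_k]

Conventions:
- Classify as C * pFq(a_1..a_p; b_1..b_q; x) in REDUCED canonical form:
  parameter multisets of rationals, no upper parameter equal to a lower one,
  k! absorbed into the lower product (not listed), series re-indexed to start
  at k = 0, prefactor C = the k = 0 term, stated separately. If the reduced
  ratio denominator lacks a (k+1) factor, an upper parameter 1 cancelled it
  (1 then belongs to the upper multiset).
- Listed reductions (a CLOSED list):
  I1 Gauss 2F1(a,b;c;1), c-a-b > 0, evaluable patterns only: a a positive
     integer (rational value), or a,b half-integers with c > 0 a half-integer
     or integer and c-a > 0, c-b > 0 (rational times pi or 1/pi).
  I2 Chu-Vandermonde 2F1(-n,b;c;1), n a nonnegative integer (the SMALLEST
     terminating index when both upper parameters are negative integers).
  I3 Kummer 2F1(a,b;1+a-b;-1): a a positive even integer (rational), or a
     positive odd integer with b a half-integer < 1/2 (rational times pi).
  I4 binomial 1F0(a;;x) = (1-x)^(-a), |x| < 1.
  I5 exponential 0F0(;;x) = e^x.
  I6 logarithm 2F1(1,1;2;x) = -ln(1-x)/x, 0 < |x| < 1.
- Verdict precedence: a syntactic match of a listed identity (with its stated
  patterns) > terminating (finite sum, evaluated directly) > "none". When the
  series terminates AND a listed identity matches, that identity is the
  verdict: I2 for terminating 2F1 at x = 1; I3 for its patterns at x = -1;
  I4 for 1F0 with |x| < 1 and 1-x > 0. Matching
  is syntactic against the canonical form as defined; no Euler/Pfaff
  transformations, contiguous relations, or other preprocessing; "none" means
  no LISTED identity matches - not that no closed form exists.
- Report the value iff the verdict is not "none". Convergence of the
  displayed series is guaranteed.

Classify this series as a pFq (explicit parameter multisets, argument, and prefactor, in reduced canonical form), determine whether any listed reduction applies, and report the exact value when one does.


Canonical form: C = -3/4 times 1F1 with upper {-4/5}, lower {-6/5}, x = -9/2. Verdict: none here - no I1-I6 shape fits x = -9/2 with lower {-6/5}.

Key observation: t_0 being -3/4, (1)_k (C = -3/4) is k! itself.
Step ratio: r(k) = (-9/2) * (k-4/5) / [(k-6/5) (k+1)] - rational in k. x = (-9/2); t_0 = -3/4; negate the roots.


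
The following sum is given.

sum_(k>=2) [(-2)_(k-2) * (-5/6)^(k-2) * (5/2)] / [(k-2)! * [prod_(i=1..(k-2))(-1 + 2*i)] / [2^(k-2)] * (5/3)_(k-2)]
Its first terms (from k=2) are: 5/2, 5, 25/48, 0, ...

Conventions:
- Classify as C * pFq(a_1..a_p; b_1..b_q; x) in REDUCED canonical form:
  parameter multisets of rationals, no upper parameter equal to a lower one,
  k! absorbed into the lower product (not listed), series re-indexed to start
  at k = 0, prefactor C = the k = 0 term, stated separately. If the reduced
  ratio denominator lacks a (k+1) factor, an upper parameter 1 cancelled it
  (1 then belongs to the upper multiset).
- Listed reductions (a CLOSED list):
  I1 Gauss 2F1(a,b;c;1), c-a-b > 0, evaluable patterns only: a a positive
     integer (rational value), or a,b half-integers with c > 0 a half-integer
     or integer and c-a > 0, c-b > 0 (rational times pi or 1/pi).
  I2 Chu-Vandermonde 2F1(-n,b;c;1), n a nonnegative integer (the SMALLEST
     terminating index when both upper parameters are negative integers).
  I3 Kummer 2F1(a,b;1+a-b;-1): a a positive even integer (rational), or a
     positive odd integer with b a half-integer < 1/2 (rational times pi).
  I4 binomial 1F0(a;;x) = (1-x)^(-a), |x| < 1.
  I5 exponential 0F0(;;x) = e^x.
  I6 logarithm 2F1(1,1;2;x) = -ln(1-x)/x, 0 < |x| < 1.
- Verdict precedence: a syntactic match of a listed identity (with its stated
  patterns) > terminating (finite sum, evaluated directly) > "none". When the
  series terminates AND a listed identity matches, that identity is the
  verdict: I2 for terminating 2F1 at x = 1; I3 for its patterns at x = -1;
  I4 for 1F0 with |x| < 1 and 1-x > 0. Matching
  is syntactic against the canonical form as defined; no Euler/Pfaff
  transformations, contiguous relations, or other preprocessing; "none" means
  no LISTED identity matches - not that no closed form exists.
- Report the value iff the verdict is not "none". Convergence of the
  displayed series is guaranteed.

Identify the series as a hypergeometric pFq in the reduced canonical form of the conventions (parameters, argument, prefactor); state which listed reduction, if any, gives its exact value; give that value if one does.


x = -5/6 here; the reduced form reads 1F2, upper {-2}, lower {1/2, 5/3}, C = 5/2. Verdict: terminating - the sum ends at index 2 because -2 is a negative integer; exact evaluation follows. Exact value: 385/48.

The tell: t_0 being 5/2, the lower odd product (prefactor 5/2) is 2^k (1/2)_k.
Ratio: r(k) = (-5/6) * (k-2) / [(k+1/2) (k+5/3) (k+1)] - rational; roots negated = parameters, x = (-5/6), C = 5/2.


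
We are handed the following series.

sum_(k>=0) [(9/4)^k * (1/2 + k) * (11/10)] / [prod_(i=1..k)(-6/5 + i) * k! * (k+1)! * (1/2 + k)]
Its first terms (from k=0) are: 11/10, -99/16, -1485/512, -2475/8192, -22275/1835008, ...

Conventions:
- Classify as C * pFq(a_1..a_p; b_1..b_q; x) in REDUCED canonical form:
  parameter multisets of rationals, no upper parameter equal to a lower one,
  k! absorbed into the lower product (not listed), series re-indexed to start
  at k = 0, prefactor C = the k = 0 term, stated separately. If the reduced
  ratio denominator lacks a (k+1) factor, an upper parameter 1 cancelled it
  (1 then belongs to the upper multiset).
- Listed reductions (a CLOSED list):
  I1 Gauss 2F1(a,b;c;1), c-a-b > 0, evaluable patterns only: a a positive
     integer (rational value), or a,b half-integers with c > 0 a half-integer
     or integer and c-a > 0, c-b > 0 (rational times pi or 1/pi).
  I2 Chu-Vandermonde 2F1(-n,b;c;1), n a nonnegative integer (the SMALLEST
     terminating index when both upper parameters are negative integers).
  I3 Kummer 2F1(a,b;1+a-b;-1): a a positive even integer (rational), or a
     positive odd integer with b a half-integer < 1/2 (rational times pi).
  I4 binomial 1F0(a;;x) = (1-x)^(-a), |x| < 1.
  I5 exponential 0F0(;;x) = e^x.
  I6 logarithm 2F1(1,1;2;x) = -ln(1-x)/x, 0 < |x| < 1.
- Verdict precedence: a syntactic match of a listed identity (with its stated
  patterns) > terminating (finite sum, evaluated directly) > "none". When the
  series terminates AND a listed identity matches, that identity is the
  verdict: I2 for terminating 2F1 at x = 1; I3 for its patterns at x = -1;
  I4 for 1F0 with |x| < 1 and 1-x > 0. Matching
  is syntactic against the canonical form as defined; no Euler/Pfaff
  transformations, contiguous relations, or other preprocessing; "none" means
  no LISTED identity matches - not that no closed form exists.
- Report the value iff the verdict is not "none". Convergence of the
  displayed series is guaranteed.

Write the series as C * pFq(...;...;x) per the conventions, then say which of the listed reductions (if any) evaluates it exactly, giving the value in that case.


x = 9/4 here; the reduced form reads 0F2, upper {-}, lower {-1/5, 2}, C = 11/10. Verdict: none - this 0F2 at x = 9/4 matches no listed pattern, and upper {-} holds no stopper.

First insight: from the first term 11/10: the denominator's factorial ratio (C = 11/10) is a lower Pochhammer.
Term ratio: r(k) = (9/4) * 1 / [(k-1/5) (k+2) (k+1)] ; factor over Q: parameters, x = (9/4), and C = 11/10.


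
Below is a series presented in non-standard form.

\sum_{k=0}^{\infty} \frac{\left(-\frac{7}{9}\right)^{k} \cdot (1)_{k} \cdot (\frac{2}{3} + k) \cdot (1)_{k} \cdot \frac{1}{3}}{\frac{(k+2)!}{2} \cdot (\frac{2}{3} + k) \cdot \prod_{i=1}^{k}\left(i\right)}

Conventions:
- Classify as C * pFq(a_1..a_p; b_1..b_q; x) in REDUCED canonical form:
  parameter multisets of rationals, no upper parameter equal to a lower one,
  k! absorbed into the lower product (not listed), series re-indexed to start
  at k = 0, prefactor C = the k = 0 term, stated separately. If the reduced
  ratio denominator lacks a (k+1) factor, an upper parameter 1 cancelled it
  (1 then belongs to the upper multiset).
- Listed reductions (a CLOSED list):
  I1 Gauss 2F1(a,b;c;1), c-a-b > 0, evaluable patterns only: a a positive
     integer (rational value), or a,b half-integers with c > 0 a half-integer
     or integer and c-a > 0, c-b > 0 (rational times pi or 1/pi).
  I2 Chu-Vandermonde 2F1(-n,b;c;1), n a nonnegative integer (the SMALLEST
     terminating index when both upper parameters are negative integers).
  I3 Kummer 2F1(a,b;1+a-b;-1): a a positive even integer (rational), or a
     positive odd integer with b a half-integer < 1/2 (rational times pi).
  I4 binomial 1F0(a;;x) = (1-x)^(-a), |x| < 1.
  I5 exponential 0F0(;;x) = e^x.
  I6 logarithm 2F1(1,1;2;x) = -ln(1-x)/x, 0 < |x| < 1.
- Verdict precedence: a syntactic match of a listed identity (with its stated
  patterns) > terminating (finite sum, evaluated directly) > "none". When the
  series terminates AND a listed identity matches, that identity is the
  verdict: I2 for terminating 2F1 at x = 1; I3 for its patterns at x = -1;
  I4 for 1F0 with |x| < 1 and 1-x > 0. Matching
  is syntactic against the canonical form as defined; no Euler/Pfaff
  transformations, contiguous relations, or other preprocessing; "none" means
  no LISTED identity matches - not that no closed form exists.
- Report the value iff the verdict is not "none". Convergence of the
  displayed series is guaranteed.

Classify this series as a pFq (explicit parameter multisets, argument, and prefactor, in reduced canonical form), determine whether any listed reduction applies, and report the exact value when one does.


At argument -\frac{7}{9}: a 2F1 with upper {1, 1}, lower {3}, scaled by C = \frac{1}{3}. Verdict: none. Every listed pattern misses the 2F1 form at -\frac{7}{9}, upper {1, 1}.

The tell: x = -\frac{7}{9} and the product of the first k integers (prefactor 1/3) is k!.
Step ratio: r(k) = -\frac{7}{9} * (k+1) (k+1) / [(k+3) (k+1)] ; factor over Q: parameters, x = -\frac{7}{9}, and C = \frac{1}{3}.


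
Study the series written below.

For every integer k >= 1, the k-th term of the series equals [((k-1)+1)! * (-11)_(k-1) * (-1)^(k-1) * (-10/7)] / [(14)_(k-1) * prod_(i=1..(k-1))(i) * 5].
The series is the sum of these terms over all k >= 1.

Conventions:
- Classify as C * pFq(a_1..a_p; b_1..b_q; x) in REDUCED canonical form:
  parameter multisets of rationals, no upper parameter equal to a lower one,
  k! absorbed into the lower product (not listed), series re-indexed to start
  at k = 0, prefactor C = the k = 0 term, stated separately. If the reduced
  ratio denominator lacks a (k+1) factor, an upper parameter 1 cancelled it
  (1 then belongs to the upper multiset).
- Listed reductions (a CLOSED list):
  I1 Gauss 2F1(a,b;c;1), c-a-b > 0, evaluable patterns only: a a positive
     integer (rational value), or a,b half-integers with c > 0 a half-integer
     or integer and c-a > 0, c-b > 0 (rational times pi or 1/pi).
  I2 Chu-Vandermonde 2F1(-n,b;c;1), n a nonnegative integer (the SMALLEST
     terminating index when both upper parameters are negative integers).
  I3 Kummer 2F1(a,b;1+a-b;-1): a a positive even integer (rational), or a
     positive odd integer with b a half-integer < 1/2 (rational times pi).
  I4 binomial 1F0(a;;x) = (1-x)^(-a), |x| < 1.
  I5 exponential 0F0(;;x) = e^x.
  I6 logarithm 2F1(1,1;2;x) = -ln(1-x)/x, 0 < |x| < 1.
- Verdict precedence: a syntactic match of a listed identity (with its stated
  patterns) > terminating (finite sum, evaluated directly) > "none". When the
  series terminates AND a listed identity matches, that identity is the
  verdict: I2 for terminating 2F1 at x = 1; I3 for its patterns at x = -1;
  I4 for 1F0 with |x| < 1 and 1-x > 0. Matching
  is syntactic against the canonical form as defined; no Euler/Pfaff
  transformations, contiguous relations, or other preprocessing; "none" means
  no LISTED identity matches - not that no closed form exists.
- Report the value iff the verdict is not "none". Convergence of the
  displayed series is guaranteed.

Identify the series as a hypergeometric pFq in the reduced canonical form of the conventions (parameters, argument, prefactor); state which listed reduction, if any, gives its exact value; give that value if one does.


Canonical form: C = -2/7 times 2F1 with upper {-11, 2}, lower {14}, x = -1. Verdict at x = -1: the Kummer evaluation I3 matches (x = -1; c = 14 equals 1+a-b for upper {-11, 2}: listed pattern). Exact value: -13/7.

Structural cue: from the first term -2/7: the constant factors (C = -2/7, x = -1) combine into one prefactor.
Adjacent-term ratio: r(k) = (-1) * (k-11) (k+2) / [(k+14) (k+1)] - rational in k, leading ratio (-1); with t_0 = -2/7, classification follows.


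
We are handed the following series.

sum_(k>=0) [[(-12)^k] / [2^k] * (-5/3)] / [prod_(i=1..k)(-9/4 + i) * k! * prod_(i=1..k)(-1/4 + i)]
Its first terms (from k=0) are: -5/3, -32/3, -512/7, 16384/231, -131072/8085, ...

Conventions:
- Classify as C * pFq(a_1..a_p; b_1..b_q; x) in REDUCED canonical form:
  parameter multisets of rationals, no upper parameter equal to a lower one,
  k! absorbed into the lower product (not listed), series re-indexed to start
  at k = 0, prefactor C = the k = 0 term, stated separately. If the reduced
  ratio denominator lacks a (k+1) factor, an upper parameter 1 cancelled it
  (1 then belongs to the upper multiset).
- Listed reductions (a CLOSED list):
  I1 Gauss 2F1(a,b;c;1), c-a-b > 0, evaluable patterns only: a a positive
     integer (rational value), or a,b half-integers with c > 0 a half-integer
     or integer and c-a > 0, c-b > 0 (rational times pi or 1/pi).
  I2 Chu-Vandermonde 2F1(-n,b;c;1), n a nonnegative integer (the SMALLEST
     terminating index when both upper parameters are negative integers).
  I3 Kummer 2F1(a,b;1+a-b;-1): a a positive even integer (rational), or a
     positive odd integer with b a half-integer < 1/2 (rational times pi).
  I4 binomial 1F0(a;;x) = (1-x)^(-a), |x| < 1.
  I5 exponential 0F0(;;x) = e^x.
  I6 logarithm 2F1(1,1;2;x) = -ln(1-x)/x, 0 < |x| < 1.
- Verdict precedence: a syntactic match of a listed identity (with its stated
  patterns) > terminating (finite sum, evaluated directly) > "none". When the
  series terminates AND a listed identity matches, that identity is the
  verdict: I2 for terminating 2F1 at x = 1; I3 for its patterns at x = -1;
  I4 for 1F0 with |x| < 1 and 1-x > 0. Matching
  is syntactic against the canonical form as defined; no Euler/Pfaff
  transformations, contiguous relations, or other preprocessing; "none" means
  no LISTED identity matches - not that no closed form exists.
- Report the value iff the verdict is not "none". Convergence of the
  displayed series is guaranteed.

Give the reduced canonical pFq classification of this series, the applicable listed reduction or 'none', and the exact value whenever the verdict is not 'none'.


x = -6 here; the reduced form reads 0F2, upper {-}, lower {-5/4, 3/4}, C = -5/3. Verdict: none. Every listed pattern misses the 0F2 form at -6, upper {-}.

First insight: with t_0 = -5/3, the two k-th powers (prefactor -5/3) combine into one argument.
Step ratio: r(k) = (-6) * 1 / [(k-5/4) (k+3/4) (k+1)] - rational in k. x = (-6); t_0 = -5/3; negate the roots.


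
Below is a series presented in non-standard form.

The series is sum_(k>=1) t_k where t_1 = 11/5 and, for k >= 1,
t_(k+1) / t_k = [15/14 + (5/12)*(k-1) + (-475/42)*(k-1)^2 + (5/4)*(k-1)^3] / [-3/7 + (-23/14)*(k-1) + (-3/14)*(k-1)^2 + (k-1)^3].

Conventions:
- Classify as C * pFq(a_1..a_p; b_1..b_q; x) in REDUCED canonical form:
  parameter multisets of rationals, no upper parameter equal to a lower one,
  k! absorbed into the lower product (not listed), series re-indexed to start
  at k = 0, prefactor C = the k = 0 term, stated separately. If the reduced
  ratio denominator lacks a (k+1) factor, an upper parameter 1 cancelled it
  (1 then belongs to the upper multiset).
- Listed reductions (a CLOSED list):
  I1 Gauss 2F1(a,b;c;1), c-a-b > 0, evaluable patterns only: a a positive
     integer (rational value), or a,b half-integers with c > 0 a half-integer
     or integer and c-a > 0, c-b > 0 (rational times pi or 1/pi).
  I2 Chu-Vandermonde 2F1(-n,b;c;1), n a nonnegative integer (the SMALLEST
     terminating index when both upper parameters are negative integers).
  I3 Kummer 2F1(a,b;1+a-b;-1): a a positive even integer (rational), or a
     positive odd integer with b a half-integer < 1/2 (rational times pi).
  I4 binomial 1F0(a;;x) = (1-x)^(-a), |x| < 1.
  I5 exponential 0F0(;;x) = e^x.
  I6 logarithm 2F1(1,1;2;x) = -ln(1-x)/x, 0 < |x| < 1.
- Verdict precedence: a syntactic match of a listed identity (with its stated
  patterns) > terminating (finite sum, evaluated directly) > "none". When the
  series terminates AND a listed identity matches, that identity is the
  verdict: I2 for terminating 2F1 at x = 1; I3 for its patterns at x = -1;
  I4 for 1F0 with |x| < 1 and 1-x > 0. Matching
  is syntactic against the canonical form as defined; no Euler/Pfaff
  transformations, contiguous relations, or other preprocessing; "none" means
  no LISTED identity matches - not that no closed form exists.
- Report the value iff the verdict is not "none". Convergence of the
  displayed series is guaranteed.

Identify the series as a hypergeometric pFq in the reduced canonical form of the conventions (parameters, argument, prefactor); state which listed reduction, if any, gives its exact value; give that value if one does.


First insight: with t_0 = 11/5, the parameter 2/7 appears in both the upper and lower lists and cancels.
Consecutive-term ratio: r(k) = (5/4) * (k-9) (k-1/3) / [(k-3/2) (k+1)] - rational; roots negated = parameters, x = (5/4), C = 11/5.

At argument 5/4: a 2F1 with upper {-9, -1/3}, lower {-3/2}, scaled by C = 11/5. Verdict: terminating - the sum ends at index 9 because -9 is a negative integer; exact evaluation follows. Value: 787152641/414523980.


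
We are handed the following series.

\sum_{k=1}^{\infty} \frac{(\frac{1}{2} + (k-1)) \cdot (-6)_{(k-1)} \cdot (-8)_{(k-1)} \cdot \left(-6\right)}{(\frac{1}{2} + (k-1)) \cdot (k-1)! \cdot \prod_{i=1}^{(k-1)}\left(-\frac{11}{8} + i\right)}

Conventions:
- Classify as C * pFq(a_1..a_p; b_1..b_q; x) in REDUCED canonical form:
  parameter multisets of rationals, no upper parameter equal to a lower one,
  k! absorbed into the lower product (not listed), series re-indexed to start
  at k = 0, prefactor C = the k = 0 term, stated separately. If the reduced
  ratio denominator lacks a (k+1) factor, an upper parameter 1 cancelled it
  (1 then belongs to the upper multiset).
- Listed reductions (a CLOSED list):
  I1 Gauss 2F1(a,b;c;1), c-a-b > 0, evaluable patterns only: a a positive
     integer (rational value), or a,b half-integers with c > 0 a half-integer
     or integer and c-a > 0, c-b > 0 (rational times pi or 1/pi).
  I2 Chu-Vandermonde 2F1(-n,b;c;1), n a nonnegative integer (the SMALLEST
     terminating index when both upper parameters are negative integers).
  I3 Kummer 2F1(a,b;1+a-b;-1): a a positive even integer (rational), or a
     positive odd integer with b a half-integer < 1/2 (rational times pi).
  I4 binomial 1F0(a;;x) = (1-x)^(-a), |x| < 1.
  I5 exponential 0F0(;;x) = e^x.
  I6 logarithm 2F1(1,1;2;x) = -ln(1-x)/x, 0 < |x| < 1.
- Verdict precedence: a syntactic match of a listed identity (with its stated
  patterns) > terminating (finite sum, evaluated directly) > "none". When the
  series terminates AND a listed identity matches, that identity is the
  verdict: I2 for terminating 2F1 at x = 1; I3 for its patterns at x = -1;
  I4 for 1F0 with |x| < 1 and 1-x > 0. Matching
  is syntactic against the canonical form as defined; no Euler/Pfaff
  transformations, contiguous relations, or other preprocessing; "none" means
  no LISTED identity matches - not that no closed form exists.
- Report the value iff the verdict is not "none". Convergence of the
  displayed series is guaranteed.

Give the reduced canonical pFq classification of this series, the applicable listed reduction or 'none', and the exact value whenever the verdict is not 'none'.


The series (x = 1) is 2F1: upper {-8, -6}, lower {-\frac{3}{8}}, prefactor -6. Verdict: the Chu-Vandermonde identity I2 applies (terminating 2F1 at x = 1 with n = 6, b = -8, c = -\frac{3}{8}). Value: \frac{4928713746}{13949}.

Structural cue: x = 1 and striking the common factor k + 1/2 reduces the term (C = -6, x = 1).
Adjacent-term ratio: r(k) = 1 * (k-8) (k-6) / [(k-\frac{3}{8}) (k+1)] - rational; roots negated = parameters, x = 1, C = -6.


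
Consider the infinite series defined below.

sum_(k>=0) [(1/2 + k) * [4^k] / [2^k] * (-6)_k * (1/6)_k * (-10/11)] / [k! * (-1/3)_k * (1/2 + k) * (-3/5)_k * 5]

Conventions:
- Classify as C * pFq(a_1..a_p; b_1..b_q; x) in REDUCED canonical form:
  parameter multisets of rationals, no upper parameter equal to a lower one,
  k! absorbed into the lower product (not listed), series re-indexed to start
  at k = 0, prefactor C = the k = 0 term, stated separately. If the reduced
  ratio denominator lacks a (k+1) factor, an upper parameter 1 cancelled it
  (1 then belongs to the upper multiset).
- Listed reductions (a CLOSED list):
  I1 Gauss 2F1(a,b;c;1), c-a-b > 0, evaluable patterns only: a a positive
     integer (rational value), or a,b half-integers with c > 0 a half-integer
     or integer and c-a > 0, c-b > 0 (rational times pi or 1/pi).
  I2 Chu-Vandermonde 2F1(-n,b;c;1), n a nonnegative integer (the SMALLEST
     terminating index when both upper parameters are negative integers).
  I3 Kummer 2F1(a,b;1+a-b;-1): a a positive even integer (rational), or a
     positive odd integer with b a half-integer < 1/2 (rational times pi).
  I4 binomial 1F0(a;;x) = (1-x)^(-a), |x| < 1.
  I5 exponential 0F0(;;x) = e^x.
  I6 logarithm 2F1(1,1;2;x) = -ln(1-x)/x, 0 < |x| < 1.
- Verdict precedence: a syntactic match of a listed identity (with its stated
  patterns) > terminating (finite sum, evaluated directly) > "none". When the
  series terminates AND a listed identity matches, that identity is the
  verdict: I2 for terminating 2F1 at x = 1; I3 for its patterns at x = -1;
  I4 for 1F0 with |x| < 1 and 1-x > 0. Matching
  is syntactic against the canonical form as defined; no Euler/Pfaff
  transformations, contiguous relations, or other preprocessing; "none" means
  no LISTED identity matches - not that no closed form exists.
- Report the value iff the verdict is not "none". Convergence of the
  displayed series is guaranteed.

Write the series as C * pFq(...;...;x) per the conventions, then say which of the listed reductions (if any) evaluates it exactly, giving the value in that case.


The series (x = 2) is 2F2: upper {-6, 1/6}, lower {-3/5, -1/3}, prefactor -2/11. Verdict: terminating - upper parameter -6 makes this a finite sum (last index 6), evaluated exactly. Hence: 1882641703/364928256.

First insight: t_0 being -2/11, the two k-th powers (prefactor -2/11) combine into one argument.
Step ratio: r(k) = 2 * (k-6) (k+1/6) / [(k-3/5) (k-1/3) (k+1)] - rational; roots negated = parameters, x = 2, C = -2/11.


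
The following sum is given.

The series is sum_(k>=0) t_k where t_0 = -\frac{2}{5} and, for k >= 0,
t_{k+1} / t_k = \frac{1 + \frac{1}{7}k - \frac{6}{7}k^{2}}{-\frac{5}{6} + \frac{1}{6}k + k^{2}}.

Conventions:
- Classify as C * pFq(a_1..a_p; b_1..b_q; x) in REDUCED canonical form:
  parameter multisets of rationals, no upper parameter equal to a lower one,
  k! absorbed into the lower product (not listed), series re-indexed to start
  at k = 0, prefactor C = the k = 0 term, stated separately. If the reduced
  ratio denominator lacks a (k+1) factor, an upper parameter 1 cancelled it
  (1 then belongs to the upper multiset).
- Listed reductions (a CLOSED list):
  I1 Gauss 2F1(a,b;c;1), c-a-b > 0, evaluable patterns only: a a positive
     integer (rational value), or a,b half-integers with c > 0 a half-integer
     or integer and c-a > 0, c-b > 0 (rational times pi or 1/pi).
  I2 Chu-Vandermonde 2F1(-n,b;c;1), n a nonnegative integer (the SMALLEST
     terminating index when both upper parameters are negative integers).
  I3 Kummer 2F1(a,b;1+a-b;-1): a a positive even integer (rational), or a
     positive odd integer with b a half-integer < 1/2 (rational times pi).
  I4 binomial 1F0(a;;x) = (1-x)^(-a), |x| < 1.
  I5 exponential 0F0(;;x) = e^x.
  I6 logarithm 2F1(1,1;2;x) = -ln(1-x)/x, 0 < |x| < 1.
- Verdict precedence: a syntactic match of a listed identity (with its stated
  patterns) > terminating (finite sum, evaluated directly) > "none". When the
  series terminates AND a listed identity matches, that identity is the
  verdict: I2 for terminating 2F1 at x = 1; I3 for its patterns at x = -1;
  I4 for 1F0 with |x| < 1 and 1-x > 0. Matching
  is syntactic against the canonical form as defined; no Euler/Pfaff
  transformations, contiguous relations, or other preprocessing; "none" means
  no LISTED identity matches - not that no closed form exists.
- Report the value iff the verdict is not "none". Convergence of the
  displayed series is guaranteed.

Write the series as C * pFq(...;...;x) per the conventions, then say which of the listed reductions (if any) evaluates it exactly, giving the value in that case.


The tell: from the first term -\frac{2}{5}: factor the ratio over Q (C = -2/5): negated roots = parameters.
Consecutive-term ratio: r(k) = -\frac{6}{7} * (k-\frac{7}{6}) (k+1) / [(k-\frac{5}{6}) (k+1)] - rational in k, leading ratio -\frac{6}{7}; with t_0 = -\frac{2}{5}, classification follows.

Canonical form: C = -\frac{2}{5} times 2F1 with upper {-\frac{7}{6}, 1}, lower {-\frac{5}{6}}, x = -\frac{6}{7}. Verdict: none (x = -\frac{6}{7}): each listed identity misses the multisets {-\frac{7}{6}, 1} ; {-\frac{5}{6}}.


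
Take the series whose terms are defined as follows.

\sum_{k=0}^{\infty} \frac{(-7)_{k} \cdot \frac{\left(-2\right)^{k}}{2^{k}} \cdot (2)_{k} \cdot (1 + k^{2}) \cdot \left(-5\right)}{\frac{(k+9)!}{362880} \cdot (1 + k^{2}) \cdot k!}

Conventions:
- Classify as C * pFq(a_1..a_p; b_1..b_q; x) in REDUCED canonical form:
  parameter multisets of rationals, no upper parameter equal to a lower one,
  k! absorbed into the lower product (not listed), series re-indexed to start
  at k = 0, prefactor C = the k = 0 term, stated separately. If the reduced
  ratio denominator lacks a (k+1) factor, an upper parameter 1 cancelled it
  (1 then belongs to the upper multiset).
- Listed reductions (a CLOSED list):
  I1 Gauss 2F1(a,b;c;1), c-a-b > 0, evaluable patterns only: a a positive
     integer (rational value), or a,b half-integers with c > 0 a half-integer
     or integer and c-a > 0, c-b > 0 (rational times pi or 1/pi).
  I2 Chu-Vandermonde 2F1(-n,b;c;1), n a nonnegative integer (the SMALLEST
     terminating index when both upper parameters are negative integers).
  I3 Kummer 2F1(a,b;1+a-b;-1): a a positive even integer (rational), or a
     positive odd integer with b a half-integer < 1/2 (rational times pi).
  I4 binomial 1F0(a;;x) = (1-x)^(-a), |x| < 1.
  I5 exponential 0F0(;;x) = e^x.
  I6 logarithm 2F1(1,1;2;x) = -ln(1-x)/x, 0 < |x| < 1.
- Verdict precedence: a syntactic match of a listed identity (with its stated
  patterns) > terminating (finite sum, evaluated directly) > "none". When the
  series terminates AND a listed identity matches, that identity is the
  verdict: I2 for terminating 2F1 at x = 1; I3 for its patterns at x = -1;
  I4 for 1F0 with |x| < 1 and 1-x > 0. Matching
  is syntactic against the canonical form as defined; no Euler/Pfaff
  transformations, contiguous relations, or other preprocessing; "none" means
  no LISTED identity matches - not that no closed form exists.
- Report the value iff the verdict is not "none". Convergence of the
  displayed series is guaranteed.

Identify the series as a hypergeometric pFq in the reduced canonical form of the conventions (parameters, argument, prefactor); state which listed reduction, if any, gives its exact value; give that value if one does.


The tell: with t_0 = -5, striking the common factor k^2 + 1 reduces the term (C = -5).
Term ratio: r(k) = -1 * (k-7) (k+2) / [(k+10) (k+1)] - rational; roots negated = parameters, x = -1, C = -5.

Canonical form: C = -5 times 2F1 with upper {-7, 2}, lower {10}, x = -1. Verdict at x = -1: the Kummer evaluation I3 matches (x = -1; c = 10 equals 1+a-b for upper {-7, 2}: listed pattern). Hence: -\frac{45}{2}.
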